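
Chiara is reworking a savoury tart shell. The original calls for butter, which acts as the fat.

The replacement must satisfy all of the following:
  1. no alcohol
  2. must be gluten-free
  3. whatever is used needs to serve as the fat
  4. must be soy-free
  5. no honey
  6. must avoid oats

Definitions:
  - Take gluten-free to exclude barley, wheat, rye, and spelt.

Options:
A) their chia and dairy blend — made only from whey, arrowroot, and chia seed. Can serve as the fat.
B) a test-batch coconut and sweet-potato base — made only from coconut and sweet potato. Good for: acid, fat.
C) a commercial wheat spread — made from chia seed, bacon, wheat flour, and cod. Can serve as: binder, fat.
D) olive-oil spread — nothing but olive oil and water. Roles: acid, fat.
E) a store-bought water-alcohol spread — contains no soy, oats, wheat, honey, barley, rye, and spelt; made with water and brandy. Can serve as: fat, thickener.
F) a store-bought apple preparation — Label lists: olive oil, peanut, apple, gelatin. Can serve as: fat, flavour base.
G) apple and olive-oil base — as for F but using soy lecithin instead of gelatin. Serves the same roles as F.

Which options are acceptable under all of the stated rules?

A, B, D, F

A: nothing on the exclusion list — OK
B: nothing on the exclusion list — OK
C: has wheat flour, so not gluten-free — out
D: only water and olive oil; none excluded — OK
E: has brandy, so not alcohol-free — no
F: nothing on the exclusion list — keep
G: has soy lecithin, so not soy-free — no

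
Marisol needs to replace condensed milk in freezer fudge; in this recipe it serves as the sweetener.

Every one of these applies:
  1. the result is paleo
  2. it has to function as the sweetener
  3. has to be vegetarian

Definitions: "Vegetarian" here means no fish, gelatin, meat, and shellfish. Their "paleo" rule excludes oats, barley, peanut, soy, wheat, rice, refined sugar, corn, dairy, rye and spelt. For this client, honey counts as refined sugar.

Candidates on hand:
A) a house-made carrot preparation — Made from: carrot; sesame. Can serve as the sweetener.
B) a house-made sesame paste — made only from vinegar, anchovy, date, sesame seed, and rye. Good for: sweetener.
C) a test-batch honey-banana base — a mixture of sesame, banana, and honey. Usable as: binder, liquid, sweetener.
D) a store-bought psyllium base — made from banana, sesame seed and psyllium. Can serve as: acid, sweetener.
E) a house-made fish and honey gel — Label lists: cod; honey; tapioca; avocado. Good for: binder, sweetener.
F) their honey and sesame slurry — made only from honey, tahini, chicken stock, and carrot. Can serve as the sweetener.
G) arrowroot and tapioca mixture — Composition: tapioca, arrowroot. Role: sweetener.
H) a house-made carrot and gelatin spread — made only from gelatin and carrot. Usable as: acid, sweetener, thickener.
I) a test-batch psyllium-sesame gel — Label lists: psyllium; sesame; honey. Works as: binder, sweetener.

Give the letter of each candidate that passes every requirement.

A: only sesame and carrot; none excluded — keep
B: has anchovy, so not vegetarian; has rye, so not paleo — no
C: has honey, so not paleo — no
D: only sesame seed, psyllium, and banana; none excluded — valid
E: has cod, so not vegetarian; has honey, so not paleo — out
F: has chicken stock, so not vegetarian; has honey, so not paleo — reject
G: every rule checks out — OK
H: has gelatin, so not vegetarian — out
I: has honey, so not paleo — reject

A, D, G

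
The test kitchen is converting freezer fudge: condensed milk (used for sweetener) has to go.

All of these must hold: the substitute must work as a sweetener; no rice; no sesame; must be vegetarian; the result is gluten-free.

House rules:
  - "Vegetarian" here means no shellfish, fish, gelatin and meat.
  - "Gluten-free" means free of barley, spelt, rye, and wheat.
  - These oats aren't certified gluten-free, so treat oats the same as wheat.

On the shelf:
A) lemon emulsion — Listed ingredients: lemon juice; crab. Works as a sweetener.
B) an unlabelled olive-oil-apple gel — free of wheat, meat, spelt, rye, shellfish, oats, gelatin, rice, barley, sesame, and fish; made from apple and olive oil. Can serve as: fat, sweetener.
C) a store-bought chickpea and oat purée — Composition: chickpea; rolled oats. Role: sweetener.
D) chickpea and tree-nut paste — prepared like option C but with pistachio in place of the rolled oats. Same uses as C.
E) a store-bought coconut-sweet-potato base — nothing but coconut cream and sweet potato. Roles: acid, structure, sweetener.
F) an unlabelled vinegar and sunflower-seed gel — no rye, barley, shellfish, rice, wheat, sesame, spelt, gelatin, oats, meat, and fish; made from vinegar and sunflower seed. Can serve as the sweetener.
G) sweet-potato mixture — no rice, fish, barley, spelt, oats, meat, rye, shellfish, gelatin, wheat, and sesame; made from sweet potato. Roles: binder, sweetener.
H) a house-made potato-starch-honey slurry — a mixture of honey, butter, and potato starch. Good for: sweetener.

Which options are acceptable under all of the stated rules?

A: has crab, so not vegetarian — out
B: no rice, vegetarian — valid
C: has rolled oats, so not gluten-free — reject
D: all constraints satisfied — OK
E: every rule checks out — valid
F: every rule checks out — OK
G: works as a sweetener, no sesame, no rice — keep
H: gluten-free, no sesame — valid

B, D, E, F, G, H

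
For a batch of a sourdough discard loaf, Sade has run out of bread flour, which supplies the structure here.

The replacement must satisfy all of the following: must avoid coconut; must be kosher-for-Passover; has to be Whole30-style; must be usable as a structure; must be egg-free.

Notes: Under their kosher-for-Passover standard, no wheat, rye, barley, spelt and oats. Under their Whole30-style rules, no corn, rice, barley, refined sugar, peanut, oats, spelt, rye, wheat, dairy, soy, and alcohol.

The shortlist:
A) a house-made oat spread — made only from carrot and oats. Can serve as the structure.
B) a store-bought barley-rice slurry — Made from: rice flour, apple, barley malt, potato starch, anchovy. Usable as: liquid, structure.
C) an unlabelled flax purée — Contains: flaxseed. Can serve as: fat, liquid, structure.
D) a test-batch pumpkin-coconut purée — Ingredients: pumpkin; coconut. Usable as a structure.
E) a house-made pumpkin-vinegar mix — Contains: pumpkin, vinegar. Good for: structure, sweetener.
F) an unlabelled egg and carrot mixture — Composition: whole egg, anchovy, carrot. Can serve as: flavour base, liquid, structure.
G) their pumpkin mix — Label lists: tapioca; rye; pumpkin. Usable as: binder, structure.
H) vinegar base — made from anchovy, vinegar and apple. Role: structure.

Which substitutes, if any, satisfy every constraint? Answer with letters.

A: has oats, so not kosher-for-Passover; has oats, so not Whole30-style — reject
B: has barley malt, so not kosher-for-Passover; has barley malt, so not Whole30-style — out
C: only flaxseed; none excluded — valid
D: has coconut, so not coconut-free — reject
E: only vinegar and pumpkin; none excluded — valid
F: has whole egg, so not egg-free — reject
G: has rye, so not kosher-for-Passover; has rye, so not Whole30-style — reject
H: only anchovy, vinegar, and apple; none excluded — OK

C, E, H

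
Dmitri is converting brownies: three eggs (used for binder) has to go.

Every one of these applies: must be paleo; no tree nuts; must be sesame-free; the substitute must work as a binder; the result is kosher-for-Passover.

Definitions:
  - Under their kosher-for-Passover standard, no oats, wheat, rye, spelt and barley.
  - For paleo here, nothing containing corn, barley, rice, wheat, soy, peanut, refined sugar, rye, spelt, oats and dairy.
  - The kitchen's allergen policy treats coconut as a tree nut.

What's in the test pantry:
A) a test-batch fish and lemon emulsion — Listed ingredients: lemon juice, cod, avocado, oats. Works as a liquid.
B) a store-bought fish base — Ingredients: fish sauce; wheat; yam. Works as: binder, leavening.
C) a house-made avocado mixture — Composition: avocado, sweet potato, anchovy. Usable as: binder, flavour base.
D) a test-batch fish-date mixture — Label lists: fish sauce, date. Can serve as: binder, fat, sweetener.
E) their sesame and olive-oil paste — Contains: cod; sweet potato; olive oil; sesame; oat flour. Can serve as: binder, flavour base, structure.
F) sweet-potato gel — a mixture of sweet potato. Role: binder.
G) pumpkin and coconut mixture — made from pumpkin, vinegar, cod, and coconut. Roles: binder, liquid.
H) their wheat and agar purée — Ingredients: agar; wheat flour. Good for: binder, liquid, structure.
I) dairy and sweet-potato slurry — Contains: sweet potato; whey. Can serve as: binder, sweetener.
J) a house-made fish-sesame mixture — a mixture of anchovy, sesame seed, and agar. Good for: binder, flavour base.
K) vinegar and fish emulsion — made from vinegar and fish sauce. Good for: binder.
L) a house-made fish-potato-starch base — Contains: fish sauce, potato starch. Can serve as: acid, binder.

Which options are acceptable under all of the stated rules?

A: not usable as a binder; has oats, so not kosher-for-Passover (and 1 more) — reject
B: has wheat, so not kosher-for-Passover; has wheat, so not paleo — out
C: only anchovy, avocado and sweet potato; none excluded — valid
D: tree-nut-free, paleo — keep
E: has oat flour, so not kosher-for-Passover; has oat flour, so not paleo (and 1 more) — no
F: only sweet potato; none excluded — OK
G: has coconut, so not tree-nut-free — out
H: has wheat flour, so not kosher-for-Passover; has wheat flour, so not paleo — reject
I: has whey, so not paleo — out
J: has sesame seed, so not sesame-free — out
K: only fish sauce and vinegar; none excluded — OK
L: only fish sauce and potato starch; none excluded — keep

C, D, F, K, L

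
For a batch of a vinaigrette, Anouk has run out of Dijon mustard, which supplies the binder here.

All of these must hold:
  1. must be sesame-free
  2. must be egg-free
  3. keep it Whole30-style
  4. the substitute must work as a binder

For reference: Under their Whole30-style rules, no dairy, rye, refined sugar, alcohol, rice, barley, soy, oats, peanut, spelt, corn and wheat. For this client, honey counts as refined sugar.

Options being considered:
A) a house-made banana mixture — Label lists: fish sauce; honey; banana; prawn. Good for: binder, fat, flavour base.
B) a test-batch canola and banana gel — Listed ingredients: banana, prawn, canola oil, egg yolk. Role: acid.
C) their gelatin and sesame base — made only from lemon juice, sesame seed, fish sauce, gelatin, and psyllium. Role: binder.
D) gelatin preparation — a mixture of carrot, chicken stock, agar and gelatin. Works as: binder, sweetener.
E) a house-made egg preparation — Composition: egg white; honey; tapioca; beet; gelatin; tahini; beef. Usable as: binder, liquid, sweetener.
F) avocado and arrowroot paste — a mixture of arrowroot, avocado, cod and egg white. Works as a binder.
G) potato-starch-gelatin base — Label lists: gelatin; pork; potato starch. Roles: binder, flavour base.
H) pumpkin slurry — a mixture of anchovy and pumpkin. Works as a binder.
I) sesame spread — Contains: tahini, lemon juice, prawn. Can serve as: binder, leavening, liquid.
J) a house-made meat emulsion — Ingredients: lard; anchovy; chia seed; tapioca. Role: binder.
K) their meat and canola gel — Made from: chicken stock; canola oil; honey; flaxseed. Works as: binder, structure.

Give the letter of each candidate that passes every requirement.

D, G, H, J

A: has honey, so not Whole30-style — no
B: not usable as a binder; has egg yolk, so not egg-free — no
C: has sesame seed, so not sesame-free — reject
D: every rule checks out — keep
E: has honey, so not Whole30-style; has egg white, so not egg-free (and 1 more) — reject
F: has egg white, so not egg-free — no
G: every rule checks out — valid
H: Whole30-style, no egg — valid
I: has tahini, so not sesame-free — reject
J: nothing on the exclusion list — valid
K: has honey, so not Whole30-style — no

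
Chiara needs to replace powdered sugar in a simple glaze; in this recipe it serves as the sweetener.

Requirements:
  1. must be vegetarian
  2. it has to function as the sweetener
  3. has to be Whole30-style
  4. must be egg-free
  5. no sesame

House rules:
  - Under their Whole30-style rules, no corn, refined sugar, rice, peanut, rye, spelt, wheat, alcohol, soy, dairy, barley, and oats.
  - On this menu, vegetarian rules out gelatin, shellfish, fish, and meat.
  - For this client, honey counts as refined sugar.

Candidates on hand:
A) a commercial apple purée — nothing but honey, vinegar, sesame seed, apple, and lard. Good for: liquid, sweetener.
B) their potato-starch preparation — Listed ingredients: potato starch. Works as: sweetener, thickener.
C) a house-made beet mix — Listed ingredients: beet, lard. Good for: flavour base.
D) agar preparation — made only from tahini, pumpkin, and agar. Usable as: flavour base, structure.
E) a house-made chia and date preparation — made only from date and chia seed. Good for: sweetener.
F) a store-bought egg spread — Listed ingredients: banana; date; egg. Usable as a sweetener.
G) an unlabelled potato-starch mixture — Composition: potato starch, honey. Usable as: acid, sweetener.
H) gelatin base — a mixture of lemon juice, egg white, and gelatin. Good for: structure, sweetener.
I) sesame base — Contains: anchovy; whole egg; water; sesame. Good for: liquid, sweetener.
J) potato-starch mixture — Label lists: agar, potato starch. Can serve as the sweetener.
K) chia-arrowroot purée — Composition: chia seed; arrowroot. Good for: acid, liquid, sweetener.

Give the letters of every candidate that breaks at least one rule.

A, C, D, F, G, H, I

A: has honey, so not Whole30-style; has lard, so not vegetarian (and 1 more) — out
B: all constraints satisfied — valid
C: not usable as a sweetener; has lard, so not vegetarian — reject
D: not usable as a sweetener; has tahini, so not sesame-free — reject
E: Whole30-style, vegetarian — keep
F: has egg, so not egg-free — out
G: has honey, so not Whole30-style — reject
H: has gelatin, so not vegetarian; has egg white, so not egg-free — no
I: has anchovy, so not vegetarian; has sesame, so not sesame-free (and 1 more) — out
J: only potato starch and agar; none excluded — OK
K: only chia seed and arrowroot; none excluded — keep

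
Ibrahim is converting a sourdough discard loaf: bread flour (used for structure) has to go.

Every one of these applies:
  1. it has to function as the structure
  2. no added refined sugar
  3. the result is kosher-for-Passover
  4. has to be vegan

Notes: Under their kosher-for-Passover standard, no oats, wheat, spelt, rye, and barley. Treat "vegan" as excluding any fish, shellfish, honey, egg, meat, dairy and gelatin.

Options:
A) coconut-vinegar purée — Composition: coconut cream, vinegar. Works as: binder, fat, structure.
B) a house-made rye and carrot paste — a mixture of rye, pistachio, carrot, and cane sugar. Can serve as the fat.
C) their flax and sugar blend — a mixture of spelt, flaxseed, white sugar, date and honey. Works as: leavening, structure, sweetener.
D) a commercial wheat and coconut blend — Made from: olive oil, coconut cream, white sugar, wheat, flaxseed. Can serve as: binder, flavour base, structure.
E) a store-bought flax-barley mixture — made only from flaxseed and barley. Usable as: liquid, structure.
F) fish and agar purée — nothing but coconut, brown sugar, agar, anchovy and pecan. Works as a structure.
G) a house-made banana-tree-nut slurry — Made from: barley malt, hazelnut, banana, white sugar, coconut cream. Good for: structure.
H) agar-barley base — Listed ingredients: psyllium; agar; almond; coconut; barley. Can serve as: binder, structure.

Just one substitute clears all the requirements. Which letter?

A: only coconut cream and vinegar; none excluded — OK
B: not usable as a structure; has rye, so not kosher-for-Passover (and 1 more) — out
C: has spelt, so not kosher-for-Passover; has honey, so not vegan (and 1 more) — reject
D: has wheat, so not kosher-for-Passover; has white sugar, so not no-added-sugar — reject
E: has barley, so not kosher-for-Passover — no
F: has anchovy, so not vegan; has brown sugar, so not no-added-sugar — out
G: has barley malt, so not kosher-for-Passover; has white sugar, so not no-added-sugar — no
H: has barley, so not kosher-for-Passover — reject

A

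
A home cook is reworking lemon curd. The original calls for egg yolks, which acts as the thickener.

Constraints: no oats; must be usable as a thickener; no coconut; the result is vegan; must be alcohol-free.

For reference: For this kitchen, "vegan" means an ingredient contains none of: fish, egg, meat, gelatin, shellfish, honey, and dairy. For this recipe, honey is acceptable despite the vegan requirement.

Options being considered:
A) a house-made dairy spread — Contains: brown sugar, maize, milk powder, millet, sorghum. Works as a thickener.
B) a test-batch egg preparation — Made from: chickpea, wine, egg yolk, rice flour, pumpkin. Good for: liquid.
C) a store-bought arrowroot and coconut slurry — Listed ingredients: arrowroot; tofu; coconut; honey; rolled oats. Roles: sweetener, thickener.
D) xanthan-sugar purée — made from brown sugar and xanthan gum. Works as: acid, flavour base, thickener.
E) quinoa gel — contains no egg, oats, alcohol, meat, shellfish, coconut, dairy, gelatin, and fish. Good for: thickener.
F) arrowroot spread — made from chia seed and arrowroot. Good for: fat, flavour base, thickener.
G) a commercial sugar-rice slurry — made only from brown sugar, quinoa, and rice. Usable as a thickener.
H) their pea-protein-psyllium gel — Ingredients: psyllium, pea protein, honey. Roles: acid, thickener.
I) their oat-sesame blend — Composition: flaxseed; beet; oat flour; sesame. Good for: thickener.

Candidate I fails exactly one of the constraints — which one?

oat-free

usable as a thickener: satisfied
vegan: satisfied
alcohol-free: satisfied
coconut-free: satisfied
oat-free: has oat flour — fails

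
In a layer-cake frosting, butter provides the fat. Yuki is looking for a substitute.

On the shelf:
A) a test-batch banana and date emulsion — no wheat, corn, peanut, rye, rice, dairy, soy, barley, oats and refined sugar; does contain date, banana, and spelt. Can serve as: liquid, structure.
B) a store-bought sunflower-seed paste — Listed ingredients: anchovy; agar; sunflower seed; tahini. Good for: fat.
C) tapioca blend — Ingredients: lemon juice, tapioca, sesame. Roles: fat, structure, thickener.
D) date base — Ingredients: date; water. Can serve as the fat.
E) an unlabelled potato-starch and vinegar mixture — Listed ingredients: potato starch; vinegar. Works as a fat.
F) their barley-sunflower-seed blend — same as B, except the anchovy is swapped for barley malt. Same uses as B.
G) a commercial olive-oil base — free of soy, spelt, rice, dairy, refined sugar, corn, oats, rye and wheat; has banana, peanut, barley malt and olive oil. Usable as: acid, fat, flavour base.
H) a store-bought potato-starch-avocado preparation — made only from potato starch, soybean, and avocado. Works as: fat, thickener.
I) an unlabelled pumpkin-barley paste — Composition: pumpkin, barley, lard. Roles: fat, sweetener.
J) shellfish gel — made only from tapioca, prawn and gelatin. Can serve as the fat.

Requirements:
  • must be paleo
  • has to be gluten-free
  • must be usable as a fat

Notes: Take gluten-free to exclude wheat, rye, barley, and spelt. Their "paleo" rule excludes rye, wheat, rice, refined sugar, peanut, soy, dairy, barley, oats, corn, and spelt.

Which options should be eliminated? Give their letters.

A: not usable as a fat; has spelt, so not gluten-free (and 1 more) — out
B: every rule checks out — valid
C: only sesame, tapioca and lemon juice; none excluded — keep
D: only date and water; none excluded — valid
E: only vinegar and potato starch; none excluded — valid
F: has barley malt, so not gluten-free; has barley malt, so not paleo — no
G: has barley malt, so not gluten-free; has barley malt, so not paleo — out
H: has soybean, so not paleo — no
I: has barley, so not gluten-free; has barley, so not paleo — out
J: works as a fat, paleo, gluten-free — OK

A, F, G, H, I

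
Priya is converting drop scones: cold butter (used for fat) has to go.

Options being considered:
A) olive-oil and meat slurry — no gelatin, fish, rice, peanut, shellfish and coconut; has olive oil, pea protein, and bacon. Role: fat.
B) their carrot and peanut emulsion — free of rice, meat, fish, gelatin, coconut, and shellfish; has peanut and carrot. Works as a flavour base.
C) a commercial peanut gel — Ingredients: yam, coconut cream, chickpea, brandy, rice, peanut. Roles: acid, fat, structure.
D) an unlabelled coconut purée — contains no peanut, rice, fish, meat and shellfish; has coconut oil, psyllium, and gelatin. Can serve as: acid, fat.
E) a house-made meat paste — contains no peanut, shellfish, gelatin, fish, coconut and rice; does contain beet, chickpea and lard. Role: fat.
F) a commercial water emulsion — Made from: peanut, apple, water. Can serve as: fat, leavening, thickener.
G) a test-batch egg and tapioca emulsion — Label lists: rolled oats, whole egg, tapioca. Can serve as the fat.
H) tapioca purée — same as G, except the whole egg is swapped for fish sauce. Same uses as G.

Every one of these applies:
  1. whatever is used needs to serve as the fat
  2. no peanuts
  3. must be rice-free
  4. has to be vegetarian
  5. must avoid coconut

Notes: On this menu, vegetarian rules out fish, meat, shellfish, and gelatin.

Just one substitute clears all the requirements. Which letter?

G

A: has bacon, so not vegetarian — no
B: not usable as a fat; has peanut, so not peanut-free — reject
C: has peanut, so not peanut-free; has rice, so not rice-free (and 1 more) — reject
D: has gelatin, so not vegetarian; has coconut oil, so not coconut-free — no
E: has lard, so not vegetarian — no
F: has peanut, so not peanut-free — out
G: every rule checks out — keep
H: has fish sauce, so not vegetarian — reject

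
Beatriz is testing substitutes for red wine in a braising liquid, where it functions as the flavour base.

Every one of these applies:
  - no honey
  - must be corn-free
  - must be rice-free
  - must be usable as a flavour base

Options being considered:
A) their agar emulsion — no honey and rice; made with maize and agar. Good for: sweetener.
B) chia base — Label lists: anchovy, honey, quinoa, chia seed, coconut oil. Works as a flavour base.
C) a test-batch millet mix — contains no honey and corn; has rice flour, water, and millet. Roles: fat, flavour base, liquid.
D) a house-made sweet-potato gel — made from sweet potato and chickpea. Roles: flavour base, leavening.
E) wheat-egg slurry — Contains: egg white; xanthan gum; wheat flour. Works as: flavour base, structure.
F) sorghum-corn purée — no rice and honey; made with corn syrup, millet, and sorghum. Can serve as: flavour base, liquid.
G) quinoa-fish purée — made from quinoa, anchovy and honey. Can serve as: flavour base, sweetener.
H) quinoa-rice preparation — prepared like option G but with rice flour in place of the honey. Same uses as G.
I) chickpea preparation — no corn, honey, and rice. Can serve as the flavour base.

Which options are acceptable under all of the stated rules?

A: not usable as a flavour base; has maize, so not corn-free — out
B: has honey, so not honey-free — no
C: has rice flour, so not rice-free — out
D: every rule checks out — keep
E: every rule checks out — keep
F: has corn syrup, so not corn-free — out
G: has honey, so not honey-free — out
H: has rice flour, so not rice-free — reject
I: no honey, no corn — valid

D, E, I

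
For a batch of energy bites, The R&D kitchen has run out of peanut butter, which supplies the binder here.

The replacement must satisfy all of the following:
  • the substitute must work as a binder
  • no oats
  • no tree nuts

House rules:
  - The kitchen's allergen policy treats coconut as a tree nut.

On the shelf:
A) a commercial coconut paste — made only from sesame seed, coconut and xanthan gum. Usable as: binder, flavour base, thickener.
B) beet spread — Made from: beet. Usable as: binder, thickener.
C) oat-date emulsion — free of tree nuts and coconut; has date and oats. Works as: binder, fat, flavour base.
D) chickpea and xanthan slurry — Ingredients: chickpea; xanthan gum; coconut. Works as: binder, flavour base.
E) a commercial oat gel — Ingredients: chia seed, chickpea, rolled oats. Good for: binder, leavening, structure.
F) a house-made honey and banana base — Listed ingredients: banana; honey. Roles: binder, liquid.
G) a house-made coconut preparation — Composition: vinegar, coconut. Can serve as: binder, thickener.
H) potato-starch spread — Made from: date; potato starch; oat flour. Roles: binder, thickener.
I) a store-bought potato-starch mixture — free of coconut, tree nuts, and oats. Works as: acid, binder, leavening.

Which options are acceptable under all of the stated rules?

B, F, I

A: has coconut, so not tree-nut-free — reject
B: every rule checks out — keep
C: has oats, so not oat-free — reject
D: has coconut, so not tree-nut-free — reject
E: has rolled oats, so not oat-free — reject
F: only honey and banana; none excluded — valid
G: has coconut, so not tree-nut-free — reject
H: has oat flour, so not oat-free — reject
I: works as a binder, tree-nut-free, no oats — OK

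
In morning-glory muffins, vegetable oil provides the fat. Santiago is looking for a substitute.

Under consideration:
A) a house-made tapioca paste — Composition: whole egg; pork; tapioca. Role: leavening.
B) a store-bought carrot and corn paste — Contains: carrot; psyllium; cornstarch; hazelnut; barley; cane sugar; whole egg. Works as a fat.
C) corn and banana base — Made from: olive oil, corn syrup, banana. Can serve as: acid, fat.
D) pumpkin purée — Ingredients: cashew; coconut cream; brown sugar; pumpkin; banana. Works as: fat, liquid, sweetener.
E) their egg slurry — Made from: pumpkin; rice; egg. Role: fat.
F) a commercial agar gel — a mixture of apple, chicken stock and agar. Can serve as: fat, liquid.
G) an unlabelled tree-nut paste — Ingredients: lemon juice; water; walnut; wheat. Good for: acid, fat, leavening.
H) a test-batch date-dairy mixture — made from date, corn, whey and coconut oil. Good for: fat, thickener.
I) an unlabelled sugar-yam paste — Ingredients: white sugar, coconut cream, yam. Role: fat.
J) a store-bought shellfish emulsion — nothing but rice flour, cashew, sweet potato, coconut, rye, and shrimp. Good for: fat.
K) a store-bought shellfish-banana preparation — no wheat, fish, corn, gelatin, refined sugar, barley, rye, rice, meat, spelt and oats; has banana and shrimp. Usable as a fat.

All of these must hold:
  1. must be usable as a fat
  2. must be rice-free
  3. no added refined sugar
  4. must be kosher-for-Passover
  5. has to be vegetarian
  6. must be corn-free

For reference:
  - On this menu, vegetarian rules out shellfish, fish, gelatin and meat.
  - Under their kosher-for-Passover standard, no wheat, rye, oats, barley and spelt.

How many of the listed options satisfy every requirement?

A: not usable as a fat; has pork, so not vegetarian — out
B: has barley, so not kosher-for-Passover; has cornstarch, so not corn-free (and 1 more) — no
C: has corn syrup, so not corn-free — reject
D: has brown sugar, so not no-added-sugar — reject
E: has rice, so not rice-free — no
F: has chicken stock, so not vegetarian — no
G: has wheat, so not kosher-for-Passover — no
H: has corn, so not corn-free — reject
I: has white sugar, so not no-added-sugar — out
J: has shrimp, so not vegetarian; has rye, so not kosher-for-Passover (and 1 more) — out
K: has shrimp, so not vegetarian — reject

0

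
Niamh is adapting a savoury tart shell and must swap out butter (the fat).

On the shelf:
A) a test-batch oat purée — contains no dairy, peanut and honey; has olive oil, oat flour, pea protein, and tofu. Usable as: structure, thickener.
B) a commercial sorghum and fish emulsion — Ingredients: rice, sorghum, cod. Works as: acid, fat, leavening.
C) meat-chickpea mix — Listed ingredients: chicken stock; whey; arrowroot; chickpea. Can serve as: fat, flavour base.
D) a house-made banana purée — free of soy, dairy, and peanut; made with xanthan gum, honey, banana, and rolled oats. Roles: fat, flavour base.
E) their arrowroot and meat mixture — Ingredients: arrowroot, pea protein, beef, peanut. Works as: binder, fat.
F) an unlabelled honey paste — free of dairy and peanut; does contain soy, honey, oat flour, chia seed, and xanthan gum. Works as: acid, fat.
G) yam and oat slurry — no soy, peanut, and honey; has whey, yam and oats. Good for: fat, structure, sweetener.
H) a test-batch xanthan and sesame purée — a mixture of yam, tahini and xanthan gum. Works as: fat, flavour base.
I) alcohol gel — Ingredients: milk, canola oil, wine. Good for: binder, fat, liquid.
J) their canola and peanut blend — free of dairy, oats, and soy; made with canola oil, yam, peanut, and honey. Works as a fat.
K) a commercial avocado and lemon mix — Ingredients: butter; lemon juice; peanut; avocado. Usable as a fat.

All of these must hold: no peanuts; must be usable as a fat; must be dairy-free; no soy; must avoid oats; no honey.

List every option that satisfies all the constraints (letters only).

A: not usable as a fat; has oat flour, so not oat-free (and 1 more) — out
B: works as a fat, no peanut, no oats — valid
C: has whey, so not dairy-free — no
D: has rolled oats, so not oat-free; has honey, so not honey-free — reject
E: has peanut, so not peanut-free — no
F: has oat flour, so not oat-free; has honey, so not honey-free (and 1 more) — reject
G: has oats, so not oat-free; has whey, so not dairy-free — reject
H: only tahini, xanthan gum, and yam; none excluded — keep
I: has milk, so not dairy-free — out
J: has honey, so not honey-free; has peanut, so not peanut-free — out
K: has butter, so not dairy-free; has peanut, so not peanut-free — no

B, H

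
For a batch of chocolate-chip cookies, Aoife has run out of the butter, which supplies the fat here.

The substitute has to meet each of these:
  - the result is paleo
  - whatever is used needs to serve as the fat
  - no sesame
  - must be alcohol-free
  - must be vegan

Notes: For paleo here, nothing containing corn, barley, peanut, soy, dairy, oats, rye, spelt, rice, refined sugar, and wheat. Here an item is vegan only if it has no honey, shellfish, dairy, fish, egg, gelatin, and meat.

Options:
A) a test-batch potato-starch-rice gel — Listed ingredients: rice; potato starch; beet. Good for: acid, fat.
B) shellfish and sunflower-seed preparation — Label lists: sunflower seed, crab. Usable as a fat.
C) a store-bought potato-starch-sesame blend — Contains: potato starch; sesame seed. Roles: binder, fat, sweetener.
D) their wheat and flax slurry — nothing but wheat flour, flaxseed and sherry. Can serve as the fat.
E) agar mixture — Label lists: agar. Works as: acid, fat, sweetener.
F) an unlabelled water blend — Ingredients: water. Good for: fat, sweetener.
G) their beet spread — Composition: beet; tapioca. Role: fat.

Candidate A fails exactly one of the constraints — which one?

paleo

usable as a fat: satisfied
paleo: has rice — fails
vegan: satisfied
sesame-free: satisfied
alcohol-free: satisfied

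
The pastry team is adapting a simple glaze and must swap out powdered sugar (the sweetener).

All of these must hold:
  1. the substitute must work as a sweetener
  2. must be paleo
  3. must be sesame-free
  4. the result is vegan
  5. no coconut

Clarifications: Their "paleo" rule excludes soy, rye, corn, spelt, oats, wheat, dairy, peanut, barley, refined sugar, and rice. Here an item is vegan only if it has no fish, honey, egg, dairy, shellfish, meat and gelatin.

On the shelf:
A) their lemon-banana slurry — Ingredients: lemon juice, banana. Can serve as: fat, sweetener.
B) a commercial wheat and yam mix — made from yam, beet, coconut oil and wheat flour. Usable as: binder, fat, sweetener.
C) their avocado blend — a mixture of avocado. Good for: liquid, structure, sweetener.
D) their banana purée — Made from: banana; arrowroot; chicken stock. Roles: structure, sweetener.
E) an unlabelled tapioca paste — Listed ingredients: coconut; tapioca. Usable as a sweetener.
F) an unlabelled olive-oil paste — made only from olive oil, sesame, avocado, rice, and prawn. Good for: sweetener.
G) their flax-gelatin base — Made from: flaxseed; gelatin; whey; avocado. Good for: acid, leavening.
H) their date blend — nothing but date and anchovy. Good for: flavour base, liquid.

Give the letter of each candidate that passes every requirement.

A: nothing on the exclusion list — valid
B: has wheat flour, so not paleo; has coconut oil, so not coconut-free — out
C: no coconut, vegan — OK
D: has chicken stock, so not vegan — out
E: has coconut, so not coconut-free — out
F: has rice, so not paleo; has prawn, so not vegan (and 1 more) — reject
G: not usable as a sweetener; has whey, so not paleo (and 1 more) — no
H: not usable as a sweetener; has anchovy, so not vegan — reject

A, C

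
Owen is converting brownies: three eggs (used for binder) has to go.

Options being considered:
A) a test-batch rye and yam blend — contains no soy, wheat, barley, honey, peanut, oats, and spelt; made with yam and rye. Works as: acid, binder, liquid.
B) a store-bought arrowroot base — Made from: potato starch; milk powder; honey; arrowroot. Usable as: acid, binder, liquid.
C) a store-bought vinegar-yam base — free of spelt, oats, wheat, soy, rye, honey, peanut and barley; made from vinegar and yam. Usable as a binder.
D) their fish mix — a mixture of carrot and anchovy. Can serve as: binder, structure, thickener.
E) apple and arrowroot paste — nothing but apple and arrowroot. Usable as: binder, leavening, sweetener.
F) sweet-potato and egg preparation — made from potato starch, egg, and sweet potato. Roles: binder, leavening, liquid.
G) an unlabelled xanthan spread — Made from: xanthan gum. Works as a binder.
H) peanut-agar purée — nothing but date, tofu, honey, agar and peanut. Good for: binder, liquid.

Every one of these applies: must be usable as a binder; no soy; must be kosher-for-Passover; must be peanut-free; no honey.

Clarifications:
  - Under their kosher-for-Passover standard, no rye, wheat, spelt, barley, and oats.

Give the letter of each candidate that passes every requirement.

A: has rye, so not kosher-for-Passover — out
B: has honey, so not honey-free — out
C: nothing on the exclusion list — OK
D: only anchovy and carrot; none excluded — keep
E: every rule checks out — keep
F: only egg, potato starch, and sweet potato; none excluded — keep
G: only xanthan gum; none excluded — OK
H: has honey, so not honey-free; has tofu, so not soy-free (and 1 more) — no

C, D, E, F, G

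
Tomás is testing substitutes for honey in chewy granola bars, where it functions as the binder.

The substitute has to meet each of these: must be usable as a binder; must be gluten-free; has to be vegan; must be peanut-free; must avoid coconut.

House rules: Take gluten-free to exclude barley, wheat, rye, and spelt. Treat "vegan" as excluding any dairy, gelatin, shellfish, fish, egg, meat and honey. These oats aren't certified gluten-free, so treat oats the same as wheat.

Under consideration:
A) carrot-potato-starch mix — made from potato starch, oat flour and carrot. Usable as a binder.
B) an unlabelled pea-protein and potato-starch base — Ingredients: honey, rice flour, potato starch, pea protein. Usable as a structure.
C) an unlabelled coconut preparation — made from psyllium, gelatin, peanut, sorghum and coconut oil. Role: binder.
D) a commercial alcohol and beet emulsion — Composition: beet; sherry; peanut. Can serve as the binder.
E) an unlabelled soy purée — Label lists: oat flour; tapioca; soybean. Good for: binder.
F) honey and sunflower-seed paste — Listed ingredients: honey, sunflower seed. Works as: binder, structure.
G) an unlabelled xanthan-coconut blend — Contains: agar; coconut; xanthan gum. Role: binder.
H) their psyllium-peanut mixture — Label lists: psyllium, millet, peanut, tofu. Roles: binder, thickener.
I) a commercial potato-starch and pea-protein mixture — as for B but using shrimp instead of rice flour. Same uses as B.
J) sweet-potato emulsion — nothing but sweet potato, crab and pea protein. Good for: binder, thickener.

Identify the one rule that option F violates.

vegan

usable as a binder: satisfied
gluten-free: satisfied
vegan: has honey — fails
coconut-free: satisfied
peanut-free: satisfied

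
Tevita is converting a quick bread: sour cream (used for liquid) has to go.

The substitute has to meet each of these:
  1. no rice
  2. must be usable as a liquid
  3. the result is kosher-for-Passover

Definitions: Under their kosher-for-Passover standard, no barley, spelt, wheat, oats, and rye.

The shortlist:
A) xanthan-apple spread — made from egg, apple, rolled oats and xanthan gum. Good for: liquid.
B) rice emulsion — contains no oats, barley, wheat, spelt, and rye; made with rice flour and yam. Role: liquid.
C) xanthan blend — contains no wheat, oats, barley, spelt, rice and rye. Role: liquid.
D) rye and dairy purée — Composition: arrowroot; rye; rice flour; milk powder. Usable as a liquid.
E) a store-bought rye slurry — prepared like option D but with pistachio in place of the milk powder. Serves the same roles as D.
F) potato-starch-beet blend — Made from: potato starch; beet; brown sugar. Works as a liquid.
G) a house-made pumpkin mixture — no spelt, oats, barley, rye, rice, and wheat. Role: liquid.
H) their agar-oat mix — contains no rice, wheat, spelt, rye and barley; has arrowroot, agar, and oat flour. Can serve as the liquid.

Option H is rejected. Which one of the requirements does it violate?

kosher-for-Passover

usable as a liquid: satisfied
kosher-for-Passover: has oat flour — fails
rice-free: satisfied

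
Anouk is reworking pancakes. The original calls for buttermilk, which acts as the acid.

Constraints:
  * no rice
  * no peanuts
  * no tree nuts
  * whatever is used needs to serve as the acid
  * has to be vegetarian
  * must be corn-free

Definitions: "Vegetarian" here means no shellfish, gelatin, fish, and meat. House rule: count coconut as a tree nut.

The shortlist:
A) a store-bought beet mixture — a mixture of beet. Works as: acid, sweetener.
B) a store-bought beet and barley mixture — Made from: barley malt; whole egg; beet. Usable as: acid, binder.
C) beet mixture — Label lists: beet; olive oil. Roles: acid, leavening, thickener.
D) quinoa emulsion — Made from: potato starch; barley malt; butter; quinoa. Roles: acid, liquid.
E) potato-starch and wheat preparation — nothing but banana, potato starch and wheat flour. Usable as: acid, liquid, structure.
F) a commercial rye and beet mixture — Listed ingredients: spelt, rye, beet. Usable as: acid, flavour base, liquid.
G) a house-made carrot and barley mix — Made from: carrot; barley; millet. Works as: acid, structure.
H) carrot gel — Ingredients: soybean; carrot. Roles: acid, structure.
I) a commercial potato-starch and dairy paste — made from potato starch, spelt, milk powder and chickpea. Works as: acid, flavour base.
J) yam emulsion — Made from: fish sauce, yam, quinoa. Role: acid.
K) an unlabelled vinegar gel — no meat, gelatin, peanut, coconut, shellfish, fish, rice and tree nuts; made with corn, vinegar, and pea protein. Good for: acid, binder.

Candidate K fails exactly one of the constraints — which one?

corn-free

usable as an acid: satisfied
vegetarian: satisfied
corn-free: has corn — fails
tree-nut-free: satisfied
rice-free: satisfied
peanut-free: satisfied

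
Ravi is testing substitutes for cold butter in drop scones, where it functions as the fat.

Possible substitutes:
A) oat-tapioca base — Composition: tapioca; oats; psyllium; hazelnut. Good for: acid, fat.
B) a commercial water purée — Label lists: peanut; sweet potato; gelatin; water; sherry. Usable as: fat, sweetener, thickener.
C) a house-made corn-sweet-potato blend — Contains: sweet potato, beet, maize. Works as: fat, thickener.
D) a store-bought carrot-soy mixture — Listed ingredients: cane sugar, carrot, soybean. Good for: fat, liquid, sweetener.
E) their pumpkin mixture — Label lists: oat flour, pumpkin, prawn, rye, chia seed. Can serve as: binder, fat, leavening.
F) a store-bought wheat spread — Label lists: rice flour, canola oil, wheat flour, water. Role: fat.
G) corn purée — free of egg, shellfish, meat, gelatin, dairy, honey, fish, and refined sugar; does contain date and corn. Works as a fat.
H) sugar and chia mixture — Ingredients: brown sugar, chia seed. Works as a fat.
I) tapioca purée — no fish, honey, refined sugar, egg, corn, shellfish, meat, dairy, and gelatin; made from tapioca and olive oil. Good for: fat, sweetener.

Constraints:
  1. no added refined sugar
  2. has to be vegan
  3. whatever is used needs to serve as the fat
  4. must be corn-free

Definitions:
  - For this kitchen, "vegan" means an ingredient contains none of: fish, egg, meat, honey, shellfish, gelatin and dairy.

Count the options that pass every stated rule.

A: all constraints satisfied — keep
B: has gelatin, so not vegan — reject
C: has maize, so not corn-free — out
D: has cane sugar, so not no-added-sugar — reject
E: has prawn, so not vegan — no
F: rice flour and wheat flour etc. — none of it excluded — keep
G: has corn, so not corn-free — no
H: has brown sugar, so not no-added-sugar — reject
I: no refined sugar, vegan — valid

3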